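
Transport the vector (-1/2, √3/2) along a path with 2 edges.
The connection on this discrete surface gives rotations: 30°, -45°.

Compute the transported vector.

Total rotation: 30° + (-45°) = -15°. Final vector: (-0.2588, 0.9659)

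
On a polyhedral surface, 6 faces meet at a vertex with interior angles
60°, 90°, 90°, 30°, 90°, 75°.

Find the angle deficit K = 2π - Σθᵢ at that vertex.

Sum of angles = 435°. K = 360° - 435° = -75°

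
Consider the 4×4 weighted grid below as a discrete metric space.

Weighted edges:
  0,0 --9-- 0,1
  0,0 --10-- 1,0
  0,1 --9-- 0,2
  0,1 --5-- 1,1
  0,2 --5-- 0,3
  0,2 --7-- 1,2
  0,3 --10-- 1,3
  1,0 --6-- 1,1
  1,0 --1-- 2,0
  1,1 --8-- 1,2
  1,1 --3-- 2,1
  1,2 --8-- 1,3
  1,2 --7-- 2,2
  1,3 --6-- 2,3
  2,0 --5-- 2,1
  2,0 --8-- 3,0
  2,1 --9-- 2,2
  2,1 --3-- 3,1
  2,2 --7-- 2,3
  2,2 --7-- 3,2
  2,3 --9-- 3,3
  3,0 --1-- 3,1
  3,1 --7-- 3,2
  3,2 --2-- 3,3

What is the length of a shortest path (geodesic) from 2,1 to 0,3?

Shortest path: 2,1 → 1,1 → 0,1 → 0,2 → 0,3, total weight = 22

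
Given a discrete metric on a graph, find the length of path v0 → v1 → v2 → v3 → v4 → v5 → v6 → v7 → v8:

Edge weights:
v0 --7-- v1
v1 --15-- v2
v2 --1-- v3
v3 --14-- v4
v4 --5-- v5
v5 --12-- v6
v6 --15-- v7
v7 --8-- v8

Arc length = 7 + 15 + 1 + 14 + 5 + 12 + 15 + 8 = 77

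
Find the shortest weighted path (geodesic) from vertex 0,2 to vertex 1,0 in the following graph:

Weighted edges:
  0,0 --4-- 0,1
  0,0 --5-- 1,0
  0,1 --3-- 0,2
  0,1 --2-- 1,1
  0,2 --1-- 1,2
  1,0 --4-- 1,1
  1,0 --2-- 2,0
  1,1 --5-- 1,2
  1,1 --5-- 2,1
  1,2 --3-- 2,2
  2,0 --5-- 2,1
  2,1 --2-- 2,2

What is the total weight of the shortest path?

Shortest path: 0,2 → 0,1 → 1,1 → 1,0, total weight = 9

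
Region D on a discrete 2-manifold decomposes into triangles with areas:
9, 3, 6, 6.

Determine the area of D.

9 + 3 + 6 + 6 = 24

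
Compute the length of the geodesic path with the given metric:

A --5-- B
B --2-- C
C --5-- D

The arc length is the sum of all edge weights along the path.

Arc length = 5 + 2 + 5 = 12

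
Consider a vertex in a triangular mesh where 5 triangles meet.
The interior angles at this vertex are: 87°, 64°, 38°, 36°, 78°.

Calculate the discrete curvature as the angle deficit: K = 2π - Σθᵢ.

Sum of angles = 303°. K = 360° - 303° = 57° = 19π/60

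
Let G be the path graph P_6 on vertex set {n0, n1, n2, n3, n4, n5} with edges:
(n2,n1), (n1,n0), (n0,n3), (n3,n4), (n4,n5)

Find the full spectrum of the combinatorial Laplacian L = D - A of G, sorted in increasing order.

The path graph P_n has Laplacian eigenvalues λ_k = 2 − 2cos(kπ/n), k = 0, 1, …, n−1. Here n = 6:
k=0: 2 − 2cos(0) = 0.0; k=1: 2 − 2cos(π/6) = 0.2679; k=2: 2 − 2cos(π/3) = 1.0; k=3: 2 − 2cos(π/2) = 2.0; k=4: 2 − 2cos(2π/3) = 3.0; k=5: 2 − 2cos(5π/6) = 3.7321.
Laplacian eigenvalues (increasing order): [0.0, 0.2679, 1.0, 2.0, 3.0, 3.7321]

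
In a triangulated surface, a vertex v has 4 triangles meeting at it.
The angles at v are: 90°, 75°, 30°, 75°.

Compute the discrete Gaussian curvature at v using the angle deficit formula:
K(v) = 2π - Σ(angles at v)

Sum of angles = 270°. K = 360° - 270° = 90°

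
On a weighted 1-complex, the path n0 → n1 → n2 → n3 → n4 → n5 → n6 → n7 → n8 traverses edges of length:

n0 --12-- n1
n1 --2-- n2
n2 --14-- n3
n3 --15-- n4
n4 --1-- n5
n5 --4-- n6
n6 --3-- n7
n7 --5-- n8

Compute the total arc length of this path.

Arc length = 12 + 2 + 14 + 15 + 1 + 4 + 3 + 5 = 56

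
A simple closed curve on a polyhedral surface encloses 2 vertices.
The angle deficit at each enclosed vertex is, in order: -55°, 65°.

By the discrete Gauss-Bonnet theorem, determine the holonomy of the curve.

Holonomy = total enclosed curvature = (-55°) + 65° = 10°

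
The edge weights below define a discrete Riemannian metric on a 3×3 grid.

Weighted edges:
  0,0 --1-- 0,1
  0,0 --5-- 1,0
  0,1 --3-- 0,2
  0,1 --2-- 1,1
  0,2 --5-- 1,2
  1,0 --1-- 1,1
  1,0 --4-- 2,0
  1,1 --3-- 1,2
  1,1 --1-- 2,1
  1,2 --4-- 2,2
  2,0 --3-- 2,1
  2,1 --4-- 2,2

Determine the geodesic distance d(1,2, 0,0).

Shortest path: 1,2 → 1,1 → 0,1 → 0,0, total weight = 6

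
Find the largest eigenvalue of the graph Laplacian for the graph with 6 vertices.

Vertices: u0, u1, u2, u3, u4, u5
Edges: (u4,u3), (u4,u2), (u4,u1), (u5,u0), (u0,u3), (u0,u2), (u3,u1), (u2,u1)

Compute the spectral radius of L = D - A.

Degrees: deg(u0) = 3, deg(u1) = 3, deg(u2) = 3, deg(u3) = 3, deg(u4) = 3, deg(u5) = 1.
L = D − A with rows/columns ordered (u0, u1, u2, u3, u4, u5):
  [ 3,  0, -1, -1,  0, -1]
  [ 0,  3, -1, -1, -1,  0]
  [-1, -1,  3,  0, -1,  0]
  [-1, -1,  0,  3, -1,  0]
  [ 0, -1, -1, -1,  3,  0]
  [-1,  0,  0,  0,  0,  1]
Characteristic polynomial: det(λI − L) = λ(λ² − 6λ + 4)(λ − 3)²(λ − 4).
Roots: λ = 0; (λ² − 6λ + 4) = 0 ⇒ λ = 3 ± √5 ≈ 0.7639, 5.2361; (λ − 3) = 0 ⇒ λ = 3 (multiplicity 2); (λ − 4) = 0 ⇒ λ = 4.
(Check: the roots sum (with multiplicity) to 16, matching trace L = Σdeg = 2·8 = 16.)
Laplacian eigenvalues: [0.0, 0.7639, 3.0, 3.0, 4.0, 5.2361]. Largest eigenvalue (spectral radius) = 5.2361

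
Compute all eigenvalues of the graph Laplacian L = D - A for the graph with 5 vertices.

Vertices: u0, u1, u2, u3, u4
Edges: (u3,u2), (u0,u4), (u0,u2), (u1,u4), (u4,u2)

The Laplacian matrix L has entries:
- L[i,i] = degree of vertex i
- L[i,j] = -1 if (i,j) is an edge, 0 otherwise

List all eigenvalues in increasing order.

Degrees: deg(u0) = 2, deg(u1) = 1, deg(u2) = 3, deg(u3) = 1, deg(u4) = 3.
L = D − A with rows/columns ordered (u0, u1, u2, u3, u4):
  [ 2,  0, -1,  0, -1]
  [ 0,  1,  0,  0, -1]
  [-1,  0,  3, -1, -1]
  [ 0,  0, -1,  1,  0]
  [-1, -1, -1,  0,  3]
Characteristic polynomial: det(λI − L) = λ(λ² − 5λ + 3)(λ² − 5λ + 5).
Roots: λ = 0; (λ² − 5λ + 3) = 0 ⇒ λ = (5 ± √13)/2 ≈ 0.6972, 4.3028; (λ² − 5λ + 5) = 0 ⇒ λ = (5 ± √5)/2 ≈ 1.382, 3.618.
(Check: the roots sum (with multiplicity) to 10, matching trace L = Σdeg = 2·5 = 10.)
Laplacian eigenvalues (increasing order): [0.0, 0.6972, 1.382, 3.618, 4.3028]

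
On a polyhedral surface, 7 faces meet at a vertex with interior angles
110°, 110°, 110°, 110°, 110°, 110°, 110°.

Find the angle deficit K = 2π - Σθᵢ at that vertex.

Sum of angles = 770°. K = 360° - 770° = -410°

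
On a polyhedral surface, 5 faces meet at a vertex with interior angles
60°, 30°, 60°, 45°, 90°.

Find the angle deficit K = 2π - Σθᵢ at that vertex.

Sum of angles = 285°. K = 360° - 285° = 75° = 5π/12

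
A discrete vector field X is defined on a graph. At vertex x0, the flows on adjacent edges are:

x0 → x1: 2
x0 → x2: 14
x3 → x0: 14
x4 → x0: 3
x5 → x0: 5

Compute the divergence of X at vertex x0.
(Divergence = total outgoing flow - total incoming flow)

Divergence = sum of outgoing flows = 2 + 14 + (-14) + (-3) + (-5) = -6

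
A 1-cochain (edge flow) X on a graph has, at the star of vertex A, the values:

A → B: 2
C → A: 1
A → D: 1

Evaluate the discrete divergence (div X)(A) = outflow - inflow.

Divergence = sum of outgoing flows = 2 + (-1) + 1 = 2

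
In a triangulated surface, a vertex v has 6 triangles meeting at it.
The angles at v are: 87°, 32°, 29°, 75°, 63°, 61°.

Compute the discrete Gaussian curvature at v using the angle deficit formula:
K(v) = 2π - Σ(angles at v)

Sum of angles = 347°. K = 360° - 347° = 13° = 13π/180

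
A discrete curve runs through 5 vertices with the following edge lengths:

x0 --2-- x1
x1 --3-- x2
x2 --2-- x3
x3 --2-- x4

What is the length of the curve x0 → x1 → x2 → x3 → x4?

Arc length = 2 + 3 + 2 + 2 = 9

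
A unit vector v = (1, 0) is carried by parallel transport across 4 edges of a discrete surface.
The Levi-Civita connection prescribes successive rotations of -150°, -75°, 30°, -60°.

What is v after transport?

Total rotation: (-150°) + (-75°) + 30° + (-60°) = -255° ≡ 105° (mod 360°). Final vector: (-0.2588, 0.9659)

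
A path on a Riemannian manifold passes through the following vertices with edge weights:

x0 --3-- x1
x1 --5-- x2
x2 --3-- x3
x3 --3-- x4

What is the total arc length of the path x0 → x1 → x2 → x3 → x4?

Arc length = 3 + 5 + 3 + 3 = 14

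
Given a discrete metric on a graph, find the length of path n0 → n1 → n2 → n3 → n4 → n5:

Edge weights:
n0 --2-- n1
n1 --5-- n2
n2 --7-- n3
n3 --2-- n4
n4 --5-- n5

Arc length = 2 + 5 + 7 + 2 + 5 = 21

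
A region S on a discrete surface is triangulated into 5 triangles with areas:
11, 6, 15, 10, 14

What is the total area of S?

11 + 6 + 15 + 10 + 14 = 56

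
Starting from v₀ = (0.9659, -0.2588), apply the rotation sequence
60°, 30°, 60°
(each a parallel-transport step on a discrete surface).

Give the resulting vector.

Total rotation: 60° + 30° + 60° = 150°. Final vector: (-0.7071, 0.7071)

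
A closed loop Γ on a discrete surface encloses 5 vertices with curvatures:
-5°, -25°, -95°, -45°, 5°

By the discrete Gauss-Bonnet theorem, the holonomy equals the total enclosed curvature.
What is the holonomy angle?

Holonomy = total enclosed curvature = (-5°) + (-25°) + (-95°) + (-45°) + 5° = -165°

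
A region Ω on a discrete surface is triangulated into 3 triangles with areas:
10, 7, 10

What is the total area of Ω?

10 + 7 + 10 = 27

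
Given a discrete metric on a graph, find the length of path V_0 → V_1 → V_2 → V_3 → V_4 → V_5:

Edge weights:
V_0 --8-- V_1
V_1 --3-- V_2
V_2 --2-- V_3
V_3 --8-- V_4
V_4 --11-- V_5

Arc length = 8 + 3 + 2 + 8 + 11 = 32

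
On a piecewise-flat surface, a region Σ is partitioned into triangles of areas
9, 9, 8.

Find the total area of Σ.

9 + 9 + 8 = 26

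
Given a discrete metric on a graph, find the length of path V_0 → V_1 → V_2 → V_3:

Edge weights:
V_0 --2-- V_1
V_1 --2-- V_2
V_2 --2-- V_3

Arc length = 2 + 2 + 2 = 6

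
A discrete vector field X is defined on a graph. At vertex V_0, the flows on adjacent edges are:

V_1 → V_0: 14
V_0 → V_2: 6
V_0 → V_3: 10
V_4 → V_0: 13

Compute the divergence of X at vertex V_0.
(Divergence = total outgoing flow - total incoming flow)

Divergence = sum of outgoing flows = (-14) + 6 + 10 + (-13) = -11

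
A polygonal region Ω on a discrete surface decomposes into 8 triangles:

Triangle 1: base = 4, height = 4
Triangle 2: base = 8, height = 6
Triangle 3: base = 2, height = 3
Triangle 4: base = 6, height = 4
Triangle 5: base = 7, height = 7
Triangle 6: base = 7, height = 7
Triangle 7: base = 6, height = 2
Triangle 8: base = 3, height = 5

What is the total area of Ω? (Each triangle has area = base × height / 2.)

(1/2)×4×4 + (1/2)×8×6 + (1/2)×2×3 + (1/2)×6×4 + (1/2)×7×7 + (1/2)×7×7 + (1/2)×6×2 + (1/2)×3×5 = 109.5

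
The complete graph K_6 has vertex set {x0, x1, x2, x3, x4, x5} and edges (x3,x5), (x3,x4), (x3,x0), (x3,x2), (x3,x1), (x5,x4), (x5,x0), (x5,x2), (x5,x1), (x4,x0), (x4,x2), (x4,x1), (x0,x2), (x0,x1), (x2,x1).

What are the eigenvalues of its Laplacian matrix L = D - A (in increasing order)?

For the complete graph K_n, L = nI − J (J = all-ones matrix). J has eigenvalues n (once, eigenvector 𝟙) and 0 (multiplicity n−1), so L has eigenvalues 0 (once) and n (multiplicity n−1). Here n = 6: eigenvalue 0 once and 6 with multiplicity 5.
Laplacian eigenvalues (increasing order): [0.0, 6.0, 6.0, 6.0, 6.0, 6.0]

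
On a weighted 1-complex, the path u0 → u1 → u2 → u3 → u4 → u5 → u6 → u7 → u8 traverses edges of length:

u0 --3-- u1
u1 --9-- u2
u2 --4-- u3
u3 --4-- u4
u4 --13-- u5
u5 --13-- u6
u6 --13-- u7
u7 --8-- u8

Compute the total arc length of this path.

Arc length = 3 + 9 + 4 + 4 + 13 + 13 + 13 + 8 = 67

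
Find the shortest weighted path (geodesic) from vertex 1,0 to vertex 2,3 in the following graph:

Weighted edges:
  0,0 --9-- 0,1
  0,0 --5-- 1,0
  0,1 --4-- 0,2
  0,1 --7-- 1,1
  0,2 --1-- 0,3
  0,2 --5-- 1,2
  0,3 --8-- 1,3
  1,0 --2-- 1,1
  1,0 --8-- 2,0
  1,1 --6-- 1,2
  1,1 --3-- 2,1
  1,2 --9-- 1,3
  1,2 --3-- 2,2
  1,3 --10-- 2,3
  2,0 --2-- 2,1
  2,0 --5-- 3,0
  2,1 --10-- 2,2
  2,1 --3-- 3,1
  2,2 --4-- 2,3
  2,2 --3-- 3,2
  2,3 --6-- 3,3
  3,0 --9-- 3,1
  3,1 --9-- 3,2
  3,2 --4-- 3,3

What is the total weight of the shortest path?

Shortest path: 1,0 → 1,1 → 1,2 → 2,2 → 2,3, total weight = 15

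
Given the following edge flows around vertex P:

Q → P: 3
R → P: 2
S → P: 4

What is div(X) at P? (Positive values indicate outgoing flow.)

Divergence = sum of outgoing flows = (-3) + (-2) + (-4) = -9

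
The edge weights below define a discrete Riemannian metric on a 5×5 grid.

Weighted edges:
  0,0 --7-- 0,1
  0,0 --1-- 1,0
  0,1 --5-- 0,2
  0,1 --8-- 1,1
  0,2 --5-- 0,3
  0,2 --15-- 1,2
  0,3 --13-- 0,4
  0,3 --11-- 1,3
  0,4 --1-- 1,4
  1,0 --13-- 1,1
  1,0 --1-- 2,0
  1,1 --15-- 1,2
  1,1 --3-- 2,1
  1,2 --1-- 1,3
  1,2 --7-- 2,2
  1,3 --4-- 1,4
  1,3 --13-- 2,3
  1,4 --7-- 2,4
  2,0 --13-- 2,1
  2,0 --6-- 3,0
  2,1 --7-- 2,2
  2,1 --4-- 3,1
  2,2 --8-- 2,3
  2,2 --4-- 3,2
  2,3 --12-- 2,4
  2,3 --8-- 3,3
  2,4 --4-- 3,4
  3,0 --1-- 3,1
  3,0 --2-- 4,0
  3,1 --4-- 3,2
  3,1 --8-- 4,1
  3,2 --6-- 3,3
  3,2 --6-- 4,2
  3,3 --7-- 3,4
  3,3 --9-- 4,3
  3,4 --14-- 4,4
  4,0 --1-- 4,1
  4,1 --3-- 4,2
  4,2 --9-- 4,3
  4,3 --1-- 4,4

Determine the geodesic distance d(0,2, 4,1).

Shortest path: 0,2 → 0,1 → 0,0 → 1,0 → 2,0 → 3,0 → 4,0 → 4,1, total weight = 23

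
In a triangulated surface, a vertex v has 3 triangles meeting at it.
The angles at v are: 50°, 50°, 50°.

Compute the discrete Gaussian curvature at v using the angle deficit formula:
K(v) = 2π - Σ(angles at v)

Sum of angles = 150°. K = 360° - 150° = 210° = 7π/6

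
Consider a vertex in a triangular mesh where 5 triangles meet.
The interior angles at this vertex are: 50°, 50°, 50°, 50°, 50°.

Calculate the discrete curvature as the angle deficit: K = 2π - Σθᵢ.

Sum of angles = 250°. K = 360° - 250° = 110° = 11π/18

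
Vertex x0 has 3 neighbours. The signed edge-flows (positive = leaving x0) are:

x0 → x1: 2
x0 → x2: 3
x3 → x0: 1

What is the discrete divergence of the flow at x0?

Divergence = sum of outgoing flows = 2 + 3 + (-1) = 4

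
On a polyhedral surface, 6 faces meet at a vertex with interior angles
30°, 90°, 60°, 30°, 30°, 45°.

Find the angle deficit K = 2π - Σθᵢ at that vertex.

Sum of angles = 285°. K = 360° - 285° = 75° = 5π/12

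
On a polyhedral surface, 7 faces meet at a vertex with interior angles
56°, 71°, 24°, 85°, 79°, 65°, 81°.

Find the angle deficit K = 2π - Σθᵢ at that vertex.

Sum of angles = 461°. K = 360° - 461° = -101° = -101π/180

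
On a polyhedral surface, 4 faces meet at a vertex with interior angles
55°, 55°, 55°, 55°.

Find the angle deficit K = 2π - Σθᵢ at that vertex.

Sum of angles = 220°. K = 360° - 220° = 140°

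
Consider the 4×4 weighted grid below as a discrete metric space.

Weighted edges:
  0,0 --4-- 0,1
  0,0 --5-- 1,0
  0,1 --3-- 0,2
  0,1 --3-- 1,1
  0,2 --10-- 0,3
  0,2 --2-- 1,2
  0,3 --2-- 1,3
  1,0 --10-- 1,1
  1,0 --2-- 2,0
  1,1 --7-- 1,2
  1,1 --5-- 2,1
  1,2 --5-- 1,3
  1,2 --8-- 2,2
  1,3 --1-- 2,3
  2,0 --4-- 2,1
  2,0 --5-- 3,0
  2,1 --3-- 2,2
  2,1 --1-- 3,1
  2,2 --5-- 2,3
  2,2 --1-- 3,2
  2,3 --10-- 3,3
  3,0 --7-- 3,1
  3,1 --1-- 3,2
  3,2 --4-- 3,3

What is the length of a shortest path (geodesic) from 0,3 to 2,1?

Shortest path: 0,3 → 1,3 → 2,3 → 2,2 → 2,1, total weight = 11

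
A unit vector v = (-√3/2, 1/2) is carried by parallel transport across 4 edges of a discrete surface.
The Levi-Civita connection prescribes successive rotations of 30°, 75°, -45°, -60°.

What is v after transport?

Total rotation: 30° + 75° + (-45°) + (-60°) = 0°. Final vector: (-0.8660, 0.5000)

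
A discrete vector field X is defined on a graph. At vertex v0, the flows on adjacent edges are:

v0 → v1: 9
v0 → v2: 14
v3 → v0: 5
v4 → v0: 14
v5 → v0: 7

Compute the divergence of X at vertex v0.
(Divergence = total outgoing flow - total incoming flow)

Divergence = sum of outgoing flows = 9 + 14 + (-5) + (-14) + (-7) = -3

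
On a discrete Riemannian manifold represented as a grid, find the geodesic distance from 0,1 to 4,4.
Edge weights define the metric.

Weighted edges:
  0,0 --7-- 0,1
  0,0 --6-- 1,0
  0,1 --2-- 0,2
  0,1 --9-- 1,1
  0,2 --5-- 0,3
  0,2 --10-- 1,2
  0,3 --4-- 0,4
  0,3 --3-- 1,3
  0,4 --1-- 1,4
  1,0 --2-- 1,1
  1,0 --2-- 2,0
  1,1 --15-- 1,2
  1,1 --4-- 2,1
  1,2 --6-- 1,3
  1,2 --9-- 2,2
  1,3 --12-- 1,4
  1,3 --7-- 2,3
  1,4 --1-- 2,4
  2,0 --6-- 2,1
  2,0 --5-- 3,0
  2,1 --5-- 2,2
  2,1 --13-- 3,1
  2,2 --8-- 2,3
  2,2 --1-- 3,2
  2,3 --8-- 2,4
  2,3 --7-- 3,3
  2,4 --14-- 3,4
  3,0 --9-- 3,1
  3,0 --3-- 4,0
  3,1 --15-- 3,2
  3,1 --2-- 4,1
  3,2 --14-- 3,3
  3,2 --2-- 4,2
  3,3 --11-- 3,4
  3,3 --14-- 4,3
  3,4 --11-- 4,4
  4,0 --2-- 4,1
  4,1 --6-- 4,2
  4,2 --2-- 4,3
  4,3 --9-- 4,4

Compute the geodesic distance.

Shortest path: 0,1 → 1,1 → 2,1 → 2,2 → 3,2 → 4,2 → 4,3 → 4,4, total weight = 32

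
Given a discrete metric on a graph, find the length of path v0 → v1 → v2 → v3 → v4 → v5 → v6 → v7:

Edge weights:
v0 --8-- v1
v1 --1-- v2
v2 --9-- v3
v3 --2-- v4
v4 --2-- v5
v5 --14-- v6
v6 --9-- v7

Arc length = 8 + 1 + 9 + 2 + 2 + 14 + 9 = 45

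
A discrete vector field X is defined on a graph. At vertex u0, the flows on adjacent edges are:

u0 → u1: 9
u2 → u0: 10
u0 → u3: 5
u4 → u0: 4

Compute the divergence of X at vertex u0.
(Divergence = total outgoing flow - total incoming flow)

Divergence = sum of outgoing flows = 9 + (-10) + 5 + (-4) = 0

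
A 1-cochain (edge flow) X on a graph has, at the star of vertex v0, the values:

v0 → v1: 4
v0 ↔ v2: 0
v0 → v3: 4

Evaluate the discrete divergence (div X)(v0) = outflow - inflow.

Divergence = sum of outgoing flows = 4 + 0 + 4 = 8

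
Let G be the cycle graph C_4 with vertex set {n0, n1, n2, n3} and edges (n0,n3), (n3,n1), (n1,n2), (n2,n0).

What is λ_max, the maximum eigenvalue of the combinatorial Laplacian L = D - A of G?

The cycle graph C_n has Laplacian eigenvalues λ_k = 2 − 2cos(2πk/n), k = 0, 1, …, n−1. Here n = 4:
k=0: 2 − 2cos(0) = 0.0; k=1: 2 − 2cos(π/2) = 2.0; k=2: 2 − 2cos(π) = 4.0; k=3: 2 − 2cos(3π/2) = 2.0.
Laplacian eigenvalues: [0.0, 2.0, 2.0, 4.0]. Largest eigenvalue (spectral radius) = 4.0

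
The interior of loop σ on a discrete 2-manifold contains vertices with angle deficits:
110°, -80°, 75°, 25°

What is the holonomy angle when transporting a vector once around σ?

Holonomy = total enclosed curvature = 110° + (-80°) + 75° + 25° = 130°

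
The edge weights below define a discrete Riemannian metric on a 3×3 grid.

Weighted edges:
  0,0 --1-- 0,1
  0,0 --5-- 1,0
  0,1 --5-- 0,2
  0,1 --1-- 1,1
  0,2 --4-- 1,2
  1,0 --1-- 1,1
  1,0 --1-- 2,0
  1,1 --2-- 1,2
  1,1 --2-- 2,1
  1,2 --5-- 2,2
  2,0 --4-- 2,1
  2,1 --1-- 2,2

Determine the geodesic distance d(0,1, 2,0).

Shortest path: 0,1 → 1,1 → 1,0 → 2,0, total weight = 3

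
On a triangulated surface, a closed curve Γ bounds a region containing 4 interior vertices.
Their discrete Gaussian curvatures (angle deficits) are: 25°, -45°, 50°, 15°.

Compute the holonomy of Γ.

Holonomy = total enclosed curvature = 25° + (-45°) + 50° + 15° = 45°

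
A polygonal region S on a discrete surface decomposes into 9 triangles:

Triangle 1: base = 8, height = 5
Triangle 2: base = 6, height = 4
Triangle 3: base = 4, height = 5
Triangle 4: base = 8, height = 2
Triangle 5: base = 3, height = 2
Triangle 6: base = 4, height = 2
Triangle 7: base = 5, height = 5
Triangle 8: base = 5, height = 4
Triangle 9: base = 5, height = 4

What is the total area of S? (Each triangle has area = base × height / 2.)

(1/2)×8×5 + (1/2)×6×4 + (1/2)×4×5 + (1/2)×8×2 + (1/2)×3×2 + (1/2)×4×2 + (1/2)×5×5 + (1/2)×5×4 + (1/2)×5×4 = 89.5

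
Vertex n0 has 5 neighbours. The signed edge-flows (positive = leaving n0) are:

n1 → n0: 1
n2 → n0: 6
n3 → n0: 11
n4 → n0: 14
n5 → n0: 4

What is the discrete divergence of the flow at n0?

Divergence = sum of outgoing flows = (-1) + (-6) + (-11) + (-14) + (-4) = -36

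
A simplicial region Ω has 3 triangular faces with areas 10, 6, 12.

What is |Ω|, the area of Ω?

10 + 6 + 12 = 28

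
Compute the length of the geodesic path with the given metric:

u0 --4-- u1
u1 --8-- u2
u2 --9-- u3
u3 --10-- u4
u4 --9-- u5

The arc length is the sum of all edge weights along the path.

Arc length = 4 + 8 + 9 + 10 + 9 = 40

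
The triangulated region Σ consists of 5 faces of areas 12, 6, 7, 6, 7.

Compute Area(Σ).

12 + 6 + 7 + 6 + 7 = 38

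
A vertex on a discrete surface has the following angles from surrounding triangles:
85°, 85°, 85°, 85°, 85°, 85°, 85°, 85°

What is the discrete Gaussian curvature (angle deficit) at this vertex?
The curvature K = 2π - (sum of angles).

Sum of angles = 680°. K = 360° - 680° = -320°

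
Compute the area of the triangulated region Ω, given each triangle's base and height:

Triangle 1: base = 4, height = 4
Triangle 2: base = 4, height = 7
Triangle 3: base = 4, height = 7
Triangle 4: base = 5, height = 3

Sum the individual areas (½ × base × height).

(1/2)×4×4 + (1/2)×4×7 + (1/2)×4×7 + (1/2)×5×3 = 43.5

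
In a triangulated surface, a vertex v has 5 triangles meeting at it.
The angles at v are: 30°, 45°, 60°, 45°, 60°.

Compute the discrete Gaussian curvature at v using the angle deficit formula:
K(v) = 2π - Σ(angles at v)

Sum of angles = 240°. K = 360° - 240° = 120°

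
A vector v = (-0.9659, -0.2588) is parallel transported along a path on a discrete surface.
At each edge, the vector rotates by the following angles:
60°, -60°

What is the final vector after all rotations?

Total rotation: 60° + (-60°) = 0°. Final vector: (-0.9659, -0.2588)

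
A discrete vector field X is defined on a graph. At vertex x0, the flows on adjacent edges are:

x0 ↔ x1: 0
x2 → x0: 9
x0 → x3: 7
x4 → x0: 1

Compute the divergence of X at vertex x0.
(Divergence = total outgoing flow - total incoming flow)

Divergence = sum of outgoing flows = 0 + (-9) + 7 + (-1) = -3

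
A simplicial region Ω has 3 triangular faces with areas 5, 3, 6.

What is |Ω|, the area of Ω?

5 + 3 + 6 = 14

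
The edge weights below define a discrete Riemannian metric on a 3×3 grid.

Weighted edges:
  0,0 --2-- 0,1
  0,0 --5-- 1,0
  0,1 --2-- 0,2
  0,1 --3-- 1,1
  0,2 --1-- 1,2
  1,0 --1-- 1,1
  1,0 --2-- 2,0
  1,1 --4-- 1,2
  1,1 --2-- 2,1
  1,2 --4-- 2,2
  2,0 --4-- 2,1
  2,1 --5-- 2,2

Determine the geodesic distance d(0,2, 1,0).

Shortest path: 0,2 → 1,2 → 1,1 → 1,0, total weight = 6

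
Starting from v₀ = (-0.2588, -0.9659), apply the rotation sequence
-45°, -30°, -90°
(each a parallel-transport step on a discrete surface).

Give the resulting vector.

Total rotation: (-45°) + (-30°) + (-90°) = -165°. Final vector: (0, 1)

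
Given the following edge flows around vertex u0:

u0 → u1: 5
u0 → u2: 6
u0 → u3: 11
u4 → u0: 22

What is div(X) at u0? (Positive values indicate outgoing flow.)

Divergence = sum of outgoing flows = 5 + 6 + 11 + (-22) = 0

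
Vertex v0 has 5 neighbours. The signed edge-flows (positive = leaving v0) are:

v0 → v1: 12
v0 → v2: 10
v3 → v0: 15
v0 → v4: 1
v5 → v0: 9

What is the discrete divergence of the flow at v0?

Divergence = sum of outgoing flows = 12 + 10 + (-15) + 1 + (-9) = -1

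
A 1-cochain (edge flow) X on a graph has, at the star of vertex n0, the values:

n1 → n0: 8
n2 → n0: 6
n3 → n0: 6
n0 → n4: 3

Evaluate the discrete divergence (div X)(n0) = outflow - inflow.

Divergence = sum of outgoing flows = (-8) + (-6) + (-6) + 3 = -17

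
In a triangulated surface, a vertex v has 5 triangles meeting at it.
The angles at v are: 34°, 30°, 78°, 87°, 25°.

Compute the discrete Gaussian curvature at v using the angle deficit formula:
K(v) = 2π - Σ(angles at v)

Sum of angles = 254°. K = 360° - 254° = 106° = 53π/90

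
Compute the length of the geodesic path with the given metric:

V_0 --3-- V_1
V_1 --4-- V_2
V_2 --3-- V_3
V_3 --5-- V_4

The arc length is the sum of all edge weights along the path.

Arc length = 3 + 4 + 3 + 5 = 15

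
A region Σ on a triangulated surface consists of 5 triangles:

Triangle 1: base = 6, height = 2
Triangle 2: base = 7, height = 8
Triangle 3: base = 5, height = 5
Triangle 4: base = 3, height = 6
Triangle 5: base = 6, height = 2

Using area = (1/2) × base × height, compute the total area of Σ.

(1/2)×6×2 + (1/2)×7×8 + (1/2)×5×5 + (1/2)×3×6 + (1/2)×6×2 = 61.5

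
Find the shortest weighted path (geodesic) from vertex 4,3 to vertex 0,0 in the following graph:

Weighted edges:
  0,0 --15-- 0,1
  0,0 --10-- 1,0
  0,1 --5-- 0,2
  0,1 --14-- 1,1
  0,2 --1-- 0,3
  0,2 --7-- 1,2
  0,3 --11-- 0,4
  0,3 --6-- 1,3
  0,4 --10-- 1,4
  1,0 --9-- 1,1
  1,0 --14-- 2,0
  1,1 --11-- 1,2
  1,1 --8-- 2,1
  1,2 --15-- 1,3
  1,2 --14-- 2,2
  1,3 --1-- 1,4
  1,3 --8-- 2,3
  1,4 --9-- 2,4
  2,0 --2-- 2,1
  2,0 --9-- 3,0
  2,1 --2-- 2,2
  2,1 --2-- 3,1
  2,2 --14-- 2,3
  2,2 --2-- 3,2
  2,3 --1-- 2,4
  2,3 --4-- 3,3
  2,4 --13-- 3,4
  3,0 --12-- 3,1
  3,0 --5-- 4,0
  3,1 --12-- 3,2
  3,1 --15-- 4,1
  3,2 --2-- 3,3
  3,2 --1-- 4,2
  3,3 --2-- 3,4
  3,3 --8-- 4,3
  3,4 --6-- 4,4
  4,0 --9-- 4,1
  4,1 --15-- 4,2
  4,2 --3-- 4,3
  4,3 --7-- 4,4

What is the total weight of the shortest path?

Shortest path: 4,3 → 4,2 → 3,2 → 2,2 → 2,1 → 2,0 → 1,0 → 0,0, total weight = 34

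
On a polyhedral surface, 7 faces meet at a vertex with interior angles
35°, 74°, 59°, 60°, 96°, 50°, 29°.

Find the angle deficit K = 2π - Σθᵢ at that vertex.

Sum of angles = 403°. K = 360° - 403° = -43° = -43π/180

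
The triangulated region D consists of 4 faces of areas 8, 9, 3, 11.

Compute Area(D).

8 + 9 + 3 + 11 = 31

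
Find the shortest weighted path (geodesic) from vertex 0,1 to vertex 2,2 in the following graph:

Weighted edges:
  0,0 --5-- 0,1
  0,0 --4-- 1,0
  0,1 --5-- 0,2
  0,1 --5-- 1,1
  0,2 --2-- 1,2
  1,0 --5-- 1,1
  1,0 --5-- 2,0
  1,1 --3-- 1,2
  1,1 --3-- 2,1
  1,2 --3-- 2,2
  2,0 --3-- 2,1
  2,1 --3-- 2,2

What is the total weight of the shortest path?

Shortest path: 0,1 → 0,2 → 1,2 → 2,2, total weight = 10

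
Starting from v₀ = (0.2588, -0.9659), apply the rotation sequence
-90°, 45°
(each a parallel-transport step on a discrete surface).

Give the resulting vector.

Total rotation: (-90°) + 45° = -45°. Final vector: (-0.5000, -0.8660)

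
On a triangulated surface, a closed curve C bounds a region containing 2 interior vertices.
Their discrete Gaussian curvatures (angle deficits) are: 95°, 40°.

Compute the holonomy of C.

Holonomy = total enclosed curvature = 95° + 40° = 135°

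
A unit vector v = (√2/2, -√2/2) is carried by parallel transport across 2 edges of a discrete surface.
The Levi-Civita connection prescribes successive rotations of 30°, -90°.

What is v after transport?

Total rotation: 30° + (-90°) = -60°. Final vector: (-0.2588, -0.9659)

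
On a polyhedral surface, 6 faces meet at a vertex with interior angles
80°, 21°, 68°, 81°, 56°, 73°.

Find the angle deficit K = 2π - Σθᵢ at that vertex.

Sum of angles = 379°. K = 360° - 379° = -19° = -19π/180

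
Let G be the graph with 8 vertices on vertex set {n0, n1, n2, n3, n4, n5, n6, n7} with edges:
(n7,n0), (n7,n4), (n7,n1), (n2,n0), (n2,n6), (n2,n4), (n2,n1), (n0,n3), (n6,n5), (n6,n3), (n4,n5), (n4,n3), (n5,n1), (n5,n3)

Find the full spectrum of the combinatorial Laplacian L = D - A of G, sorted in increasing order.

Degrees: deg(n0) = 3, deg(n1) = 3, deg(n2) = 4, deg(n3) = 4, deg(n4) = 4, deg(n5) = 4, deg(n6) = 3, deg(n7) = 3.
L = D − A with rows/columns ordered (n0, n1, n2, n3, n4, n5, n6, n7):
  [ 3,  0, -1, -1,  0,  0,  0, -1]
  [ 0,  3, -1,  0,  0, -1,  0, -1]
  [-1, -1,  4,  0, -1,  0, -1,  0]
  [-1,  0,  0,  4, -1, -1, -1,  0]
  [ 0,  0, -1, -1,  4, -1,  0, -1]
  [ 0, -1,  0, -1, -1,  4, -1,  0]
  [ 0,  0, -1, -1,  0, -1,  3,  0]
  [-1, -1,  0,  0, -1,  0,  0,  3]
Characteristic polynomial: det(λI − L) = λ(λ − 2)(λ² − 8λ + 14)(λ² − 10λ + 22)(λ − 4)².
Roots: λ = 0; (λ − 2) = 0 ⇒ λ = 2; (λ² − 8λ + 14) = 0 ⇒ λ = 4 ± √2 ≈ 2.5858, 5.4142; (λ² − 10λ + 22) = 0 ⇒ λ = 5 ± √3 ≈ 3.2679, 6.7321; (λ − 4) = 0 ⇒ λ = 4 (multiplicity 2).
(Check: the roots sum (with multiplicity) to 28, matching trace L = Σdeg = 2·14 = 28.)
Laplacian eigenvalues (increasing order): [0.0, 2.0, 2.5858, 3.2679, 4.0, 4.0, 5.4142, 6.7321]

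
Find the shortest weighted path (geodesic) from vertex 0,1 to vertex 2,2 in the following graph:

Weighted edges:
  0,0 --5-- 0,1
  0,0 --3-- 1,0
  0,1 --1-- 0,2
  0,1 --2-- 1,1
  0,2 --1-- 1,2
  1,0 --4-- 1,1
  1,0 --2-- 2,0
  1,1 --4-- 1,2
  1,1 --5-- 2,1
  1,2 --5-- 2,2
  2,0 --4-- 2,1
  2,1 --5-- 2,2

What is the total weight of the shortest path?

Shortest path: 0,1 → 0,2 → 1,2 → 2,2, total weight = 7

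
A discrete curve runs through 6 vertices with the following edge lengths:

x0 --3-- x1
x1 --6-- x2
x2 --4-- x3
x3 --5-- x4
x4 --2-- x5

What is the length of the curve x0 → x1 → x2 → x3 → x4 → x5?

Arc length = 3 + 6 + 4 + 5 + 2 = 20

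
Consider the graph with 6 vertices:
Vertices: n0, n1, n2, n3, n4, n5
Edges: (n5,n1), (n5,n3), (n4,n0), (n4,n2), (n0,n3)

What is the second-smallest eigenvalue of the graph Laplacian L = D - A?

Degrees: deg(n0) = 2, deg(n1) = 1, deg(n2) = 1, deg(n3) = 2, deg(n4) = 2, deg(n5) = 2.
L = D − A with rows/columns ordered (n0, n1, n2, n3, n4, n5):
  [ 2,  0,  0, -1, -1,  0]
  [ 0,  1,  0,  0,  0, -1]
  [ 0,  0,  1,  0, -1,  0]
  [-1,  0,  0,  2,  0, -1]
  [-1,  0, -1,  0,  2,  0]
  [ 0, -1,  0, -1,  0,  2]
Characteristic polynomial: det(λI − L) = λ(λ² − 4λ + 1)(λ − 1)(λ − 2)(λ − 3).
Roots: λ = 0; (λ² − 4λ + 1) = 0 ⇒ λ = 2 ± √3 ≈ 0.2679, 3.7321; (λ − 1) = 0 ⇒ λ = 1; (λ − 2) = 0 ⇒ λ = 2; (λ − 3) = 0 ⇒ λ = 3.
(Check: the roots sum (with multiplicity) to 10, matching trace L = Σdeg = 2·5 = 10.)
Laplacian eigenvalues: [0.0, 0.2679, 1.0, 2.0, 3.0, 3.7321]. Algebraic connectivity (smallest non-zero eigenvalue) = 0.2679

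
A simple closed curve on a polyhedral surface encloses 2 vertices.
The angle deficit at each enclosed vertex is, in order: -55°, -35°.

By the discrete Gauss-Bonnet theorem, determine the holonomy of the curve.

Holonomy = total enclosed curvature = (-55°) + (-35°) = -90°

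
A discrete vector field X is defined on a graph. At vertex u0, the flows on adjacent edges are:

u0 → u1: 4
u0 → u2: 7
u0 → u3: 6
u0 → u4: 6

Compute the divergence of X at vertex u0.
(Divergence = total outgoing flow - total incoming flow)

Divergence = sum of outgoing flows = 4 + 7 + 6 + 6 = 23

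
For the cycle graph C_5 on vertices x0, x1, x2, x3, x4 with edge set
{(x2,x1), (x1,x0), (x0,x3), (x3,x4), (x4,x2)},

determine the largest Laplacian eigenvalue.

The cycle graph C_n has Laplacian eigenvalues λ_k = 2 − 2cos(2πk/n), k = 0, 1, …, n−1. Here n = 5:
k=0: 2 − 2cos(0) = 0.0; k=1: 2 − 2cos(2π/5) = 1.382; k=2: 2 − 2cos(4π/5) = 3.618; k=3: 2 − 2cos(6π/5) = 3.618; k=4: 2 − 2cos(8π/5) = 1.382.
Laplacian eigenvalues: [0.0, 1.382, 1.382, 3.618, 3.618]. Largest eigenvalue (spectral radius) = 3.618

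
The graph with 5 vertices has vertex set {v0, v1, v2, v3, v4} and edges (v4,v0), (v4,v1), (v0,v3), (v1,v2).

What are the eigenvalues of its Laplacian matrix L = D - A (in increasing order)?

Degrees: deg(v0) = 2, deg(v1) = 2, deg(v2) = 1, deg(v3) = 1, deg(v4) = 2.
L = D − A with rows/columns ordered (v0, v1, v2, v3, v4):
  [ 2,  0,  0, -1, -1]
  [ 0,  2, -1,  0, -1]
  [ 0, -1,  1,  0,  0]
  [-1,  0,  0,  1,  0]
  [-1, -1,  0,  0,  2]
Characteristic polynomial: det(λI − L) = λ(λ² − 3λ + 1)(λ² − 5λ + 5).
Roots: λ = 0; (λ² − 3λ + 1) = 0 ⇒ λ = (3 ± √5)/2 ≈ 0.382, 2.618; (λ² − 5λ + 5) = 0 ⇒ λ = (5 ± √5)/2 ≈ 1.382, 3.618.
(Check: the roots sum (with multiplicity) to 8, matching trace L = Σdeg = 2·4 = 8.)
Laplacian eigenvalues (increasing order): [0.0, 0.382, 1.382, 2.618, 3.618]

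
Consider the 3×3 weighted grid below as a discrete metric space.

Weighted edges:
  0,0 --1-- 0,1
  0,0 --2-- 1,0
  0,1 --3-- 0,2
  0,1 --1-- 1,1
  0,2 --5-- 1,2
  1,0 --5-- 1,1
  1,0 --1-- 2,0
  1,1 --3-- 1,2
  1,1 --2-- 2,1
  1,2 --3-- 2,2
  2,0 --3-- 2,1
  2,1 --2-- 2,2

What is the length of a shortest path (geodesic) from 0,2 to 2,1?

Shortest path: 0,2 → 0,1 → 1,1 → 2,1, total weight = 6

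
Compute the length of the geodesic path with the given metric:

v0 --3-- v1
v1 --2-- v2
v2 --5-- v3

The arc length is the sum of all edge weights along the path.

Arc length = 3 + 2 + 5 = 10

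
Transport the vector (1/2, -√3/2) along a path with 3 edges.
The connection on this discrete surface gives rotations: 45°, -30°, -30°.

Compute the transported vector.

Total rotation: 45° + (-30°) + (-30°) = -15°. Final vector: (0.2588, -0.9659)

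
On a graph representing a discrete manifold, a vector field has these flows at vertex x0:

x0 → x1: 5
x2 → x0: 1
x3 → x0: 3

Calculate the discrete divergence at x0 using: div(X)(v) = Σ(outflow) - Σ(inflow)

Divergence = sum of outgoing flows = 5 + (-1) + (-3) = 1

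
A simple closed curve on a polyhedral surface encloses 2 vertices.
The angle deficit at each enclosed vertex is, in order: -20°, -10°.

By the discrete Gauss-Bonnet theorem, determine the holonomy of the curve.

Holonomy = total enclosed curvature = (-20°) + (-10°) = -30°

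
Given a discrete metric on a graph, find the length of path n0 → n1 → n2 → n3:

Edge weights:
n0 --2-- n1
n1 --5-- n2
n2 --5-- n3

Arc length = 2 + 5 + 5 = 12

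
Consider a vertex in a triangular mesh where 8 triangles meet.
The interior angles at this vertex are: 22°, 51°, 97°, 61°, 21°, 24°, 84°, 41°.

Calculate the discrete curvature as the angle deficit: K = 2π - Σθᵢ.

Sum of angles = 401°. K = 360° - 401° = -41° = -41π/180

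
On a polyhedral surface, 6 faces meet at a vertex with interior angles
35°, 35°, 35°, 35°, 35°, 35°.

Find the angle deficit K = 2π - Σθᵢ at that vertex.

Sum of angles = 210°. K = 360° - 210° = 150° = 5π/6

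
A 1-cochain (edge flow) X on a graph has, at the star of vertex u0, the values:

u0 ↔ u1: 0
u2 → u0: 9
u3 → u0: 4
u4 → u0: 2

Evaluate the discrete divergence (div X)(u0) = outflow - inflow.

Divergence = sum of outgoing flows = 0 + (-9) + (-4) + (-2) = -15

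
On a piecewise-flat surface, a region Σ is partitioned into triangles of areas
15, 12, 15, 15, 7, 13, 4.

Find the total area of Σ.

15 + 12 + 15 + 15 + 7 + 13 + 4 = 81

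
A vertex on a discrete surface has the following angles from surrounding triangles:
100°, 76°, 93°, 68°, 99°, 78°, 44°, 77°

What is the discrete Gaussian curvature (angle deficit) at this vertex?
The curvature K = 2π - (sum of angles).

Sum of angles = 635°. K = 360° - 635° = -275° = -55π/36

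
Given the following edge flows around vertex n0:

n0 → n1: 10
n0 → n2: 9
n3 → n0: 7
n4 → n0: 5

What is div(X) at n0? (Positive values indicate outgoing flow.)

Divergence = sum of outgoing flows = 10 + 9 + (-7) + (-5) = 7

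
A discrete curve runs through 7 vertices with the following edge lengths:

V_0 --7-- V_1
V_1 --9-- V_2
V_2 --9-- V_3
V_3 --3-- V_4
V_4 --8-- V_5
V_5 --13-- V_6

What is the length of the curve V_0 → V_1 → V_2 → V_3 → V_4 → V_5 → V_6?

Arc length = 7 + 9 + 9 + 3 + 8 + 13 = 49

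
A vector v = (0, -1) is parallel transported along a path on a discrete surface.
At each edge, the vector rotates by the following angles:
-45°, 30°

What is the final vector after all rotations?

Total rotation: (-45°) + 30° = -15°. Final vector: (-0.2588, -0.9659)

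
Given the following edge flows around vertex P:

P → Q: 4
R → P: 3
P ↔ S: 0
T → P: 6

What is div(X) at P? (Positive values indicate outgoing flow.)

Divergence = sum of outgoing flows = 4 + (-3) + 0 + (-6) = -5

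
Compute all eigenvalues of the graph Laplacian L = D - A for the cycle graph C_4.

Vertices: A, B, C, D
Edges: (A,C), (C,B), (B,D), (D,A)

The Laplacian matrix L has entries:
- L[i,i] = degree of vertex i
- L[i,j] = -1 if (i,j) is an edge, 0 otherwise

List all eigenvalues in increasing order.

The cycle graph C_n has Laplacian eigenvalues λ_k = 2 − 2cos(2πk/n), k = 0, 1, …, n−1. Here n = 4:
k=0: 2 − 2cos(0) = 0.0; k=1: 2 − 2cos(π/2) = 2.0; k=2: 2 − 2cos(π) = 4.0; k=3: 2 − 2cos(3π/2) = 2.0.
Laplacian eigenvalues (increasing order): [0.0, 2.0, 2.0, 4.0]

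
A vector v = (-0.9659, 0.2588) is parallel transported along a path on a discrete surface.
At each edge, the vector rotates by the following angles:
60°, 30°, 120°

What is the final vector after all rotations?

Total rotation: 60° + 30° + 120° = 210° ≡ -150° (mod 360°). Final vector: (0.9659, 0.2588)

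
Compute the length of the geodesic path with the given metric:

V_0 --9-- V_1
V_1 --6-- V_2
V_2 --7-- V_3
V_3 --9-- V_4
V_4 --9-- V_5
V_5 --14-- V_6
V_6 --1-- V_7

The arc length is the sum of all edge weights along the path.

Arc length = 9 + 6 + 7 + 9 + 9 + 14 + 1 = 55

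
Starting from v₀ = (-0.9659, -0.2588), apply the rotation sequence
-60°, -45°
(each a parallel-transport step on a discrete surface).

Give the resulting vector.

Total rotation: (-60°) + (-45°) = -105°. Final vector: (0, 1)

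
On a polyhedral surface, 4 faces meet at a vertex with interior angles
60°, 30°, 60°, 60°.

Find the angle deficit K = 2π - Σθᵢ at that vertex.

Sum of angles = 210°. K = 360° - 210° = 150°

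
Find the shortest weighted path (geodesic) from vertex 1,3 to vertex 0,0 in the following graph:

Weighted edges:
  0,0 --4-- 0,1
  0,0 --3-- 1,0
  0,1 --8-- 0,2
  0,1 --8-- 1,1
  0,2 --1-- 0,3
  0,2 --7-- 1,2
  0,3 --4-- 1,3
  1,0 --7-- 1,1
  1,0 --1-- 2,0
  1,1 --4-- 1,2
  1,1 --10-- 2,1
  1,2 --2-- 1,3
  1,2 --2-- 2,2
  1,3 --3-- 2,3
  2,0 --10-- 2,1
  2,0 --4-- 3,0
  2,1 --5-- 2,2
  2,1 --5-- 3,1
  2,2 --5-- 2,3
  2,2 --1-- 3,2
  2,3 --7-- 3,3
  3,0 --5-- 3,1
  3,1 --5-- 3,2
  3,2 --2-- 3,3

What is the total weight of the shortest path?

Shortest path: 1,3 → 1,2 → 1,1 → 1,0 → 0,0, total weight = 16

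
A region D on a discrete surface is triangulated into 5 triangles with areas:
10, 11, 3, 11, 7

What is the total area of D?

10 + 11 + 3 + 11 + 7 = 42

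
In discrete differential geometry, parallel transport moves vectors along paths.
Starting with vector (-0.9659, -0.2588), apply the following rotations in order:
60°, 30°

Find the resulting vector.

Total rotation: 60° + 30° = 90°. Final vector: (0.2588, -0.9659)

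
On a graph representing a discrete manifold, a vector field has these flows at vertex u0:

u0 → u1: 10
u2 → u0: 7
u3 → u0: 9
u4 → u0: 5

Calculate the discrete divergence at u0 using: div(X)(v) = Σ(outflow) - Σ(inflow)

Divergence = sum of outgoing flows = 10 + (-7) + (-9) + (-5) = -11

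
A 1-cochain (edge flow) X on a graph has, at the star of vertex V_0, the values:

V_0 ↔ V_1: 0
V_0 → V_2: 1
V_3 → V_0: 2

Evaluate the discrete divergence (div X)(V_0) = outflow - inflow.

Divergence = sum of outgoing flows = 0 + 1 + (-2) = -1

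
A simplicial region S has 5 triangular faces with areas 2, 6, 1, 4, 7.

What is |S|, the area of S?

2 + 6 + 1 + 4 + 7 = 20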